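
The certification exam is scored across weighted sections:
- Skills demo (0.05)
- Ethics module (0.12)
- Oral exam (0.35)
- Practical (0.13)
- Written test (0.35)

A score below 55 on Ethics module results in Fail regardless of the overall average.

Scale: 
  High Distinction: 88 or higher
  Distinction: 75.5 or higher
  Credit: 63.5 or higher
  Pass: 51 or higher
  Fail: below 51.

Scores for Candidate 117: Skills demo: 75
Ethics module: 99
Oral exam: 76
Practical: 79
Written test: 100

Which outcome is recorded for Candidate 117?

Ethics module score 99 ≥ 55: minimum met.
Weighted total:
  Skills demo 75 × 0.05 = 3.75
  Ethics module 99 × 0.12 = 11.88
  Oral exam 76 × 0.35 = 26.6
  Practical 79 × 0.13 = 10.27
  Written test 100 × 0.35 = 35
Sum = 87.5
87.5 is ≥ 75.5 and < 88 → Distinction

Distinction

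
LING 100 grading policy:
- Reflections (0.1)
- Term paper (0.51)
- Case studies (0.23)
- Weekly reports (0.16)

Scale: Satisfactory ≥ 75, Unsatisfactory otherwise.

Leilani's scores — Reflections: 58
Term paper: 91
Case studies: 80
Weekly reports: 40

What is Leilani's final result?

Satisfactory

Weighted total:
  Reflections 58 × 0.1 = 5.8
  Term paper 91 × 0.51 = 46.41
  Case studies 80 × 0.23 = 18.4
  Weekly reports 40 × 0.16 = 6.4
Sum = 77.01
77.01 ≥ 75 → Satisfactory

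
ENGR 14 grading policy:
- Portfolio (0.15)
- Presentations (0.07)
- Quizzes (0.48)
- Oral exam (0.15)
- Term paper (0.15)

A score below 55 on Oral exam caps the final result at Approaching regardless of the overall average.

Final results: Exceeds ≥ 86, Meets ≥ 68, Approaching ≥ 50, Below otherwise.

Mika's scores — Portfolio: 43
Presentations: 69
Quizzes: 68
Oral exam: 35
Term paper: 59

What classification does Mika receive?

Approaching

Oral exam score 35 < 55: minimum not met.
Weighted total:
  Portfolio 43 × 0.15 = 6.45
  Presentations 69 × 0.07 = 4.83
  Quizzes 68 × 0.48 = 32.64
  Oral exam 35 × 0.15 = 5.25
  Term paper 59 × 0.15 = 8.85
Sum = 58.02
58.02 would be Approaching; cap at Approaching applies → Approaching.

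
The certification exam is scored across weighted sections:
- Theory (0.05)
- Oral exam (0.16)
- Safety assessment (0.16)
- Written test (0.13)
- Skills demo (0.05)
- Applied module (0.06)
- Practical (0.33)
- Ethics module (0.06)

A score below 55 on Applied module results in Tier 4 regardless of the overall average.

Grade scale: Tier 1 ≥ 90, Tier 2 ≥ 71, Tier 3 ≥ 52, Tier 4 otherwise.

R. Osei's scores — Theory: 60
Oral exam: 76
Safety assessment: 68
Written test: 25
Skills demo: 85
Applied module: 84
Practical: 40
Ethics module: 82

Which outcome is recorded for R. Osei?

Tier 3

Applied module score 84 ≥ 55: minimum met.
Weighted total:
  Theory 60 × 0.05 = 3
  Oral exam 76 × 0.16 = 12.16
  Safety assessment 68 × 0.16 = 10.88
  Written test 25 × 0.13 = 3.25
  Skills demo 85 × 0.05 = 4.25
  Applied module 84 × 0.06 = 5.04
  Practical 40 × 0.33 = 13.2
  Ethics module 82 × 0.06 = 4.92
Sum = 56.7
56.7 is ≥ 52 and < 71 → Tier 3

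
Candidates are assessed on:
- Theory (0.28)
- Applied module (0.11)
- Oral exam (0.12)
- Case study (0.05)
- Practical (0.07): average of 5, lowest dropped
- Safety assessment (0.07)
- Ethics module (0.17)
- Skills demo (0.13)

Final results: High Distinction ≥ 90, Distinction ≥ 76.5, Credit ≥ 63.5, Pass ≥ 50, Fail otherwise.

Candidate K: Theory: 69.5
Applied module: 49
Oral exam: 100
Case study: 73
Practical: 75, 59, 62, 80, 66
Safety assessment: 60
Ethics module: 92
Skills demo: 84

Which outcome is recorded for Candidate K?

Credit

Practical: drop 59 → average of remaining 4 = 283/4 = 70.75
Weighted total:
  Theory 69.5 × 0.28 = 19.46
  Applied module 49 × 0.11 = 5.39
  Oral exam 100 × 0.12 = 12
  Case study 73 × 0.05 = 3.65
  Practical 70.75 × 0.07 = 4.9525
  Safety assessment 60 × 0.07 = 4.2
  Ethics module 92 × 0.17 = 15.64
  Skills demo 84 × 0.13 = 10.92
Sum = 76.2125
76.2125 is ≥ 63.5 and < 76.5 → Credit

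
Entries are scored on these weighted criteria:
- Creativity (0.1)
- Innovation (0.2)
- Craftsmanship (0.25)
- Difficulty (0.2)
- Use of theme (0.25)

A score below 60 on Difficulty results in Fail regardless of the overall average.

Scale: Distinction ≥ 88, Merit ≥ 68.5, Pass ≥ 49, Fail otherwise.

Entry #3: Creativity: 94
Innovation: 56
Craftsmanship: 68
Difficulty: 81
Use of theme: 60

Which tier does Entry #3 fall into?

Merit

Difficulty score 81 ≥ 60: minimum met.
Weighted total:
  Creativity 94 × 0.1 = 9.4
  Innovation 56 × 0.2 = 11.2
  Craftsmanship 68 × 0.25 = 17
  Difficulty 81 × 0.2 = 16.2
  Use of theme 60 × 0.25 = 15
Sum = 68.8
68.8 is ≥ 68.5 and < 88 → Merit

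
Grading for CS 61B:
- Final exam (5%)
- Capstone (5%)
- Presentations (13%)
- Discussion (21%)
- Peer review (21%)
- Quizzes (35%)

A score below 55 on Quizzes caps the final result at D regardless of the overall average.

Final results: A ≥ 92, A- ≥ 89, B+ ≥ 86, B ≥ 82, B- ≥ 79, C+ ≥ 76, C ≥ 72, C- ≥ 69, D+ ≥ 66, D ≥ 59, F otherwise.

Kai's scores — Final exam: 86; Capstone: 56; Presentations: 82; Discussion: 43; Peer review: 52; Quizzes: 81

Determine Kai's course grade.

Quizzes score 81 ≥ 55: minimum met.
Weighted total:
  Final exam 86 × 0.05 = 4.3
  Capstone 56 × 0.05 = 2.8
  Presentations 82 × 0.13 = 10.66
  Discussion 43 × 0.21 = 9.03
  Peer review 52 × 0.21 = 10.92
  Quizzes 81 × 0.35 = 28.35
Sum = 66.06
66.06 is ≥ 66 and < 69 → D+

D+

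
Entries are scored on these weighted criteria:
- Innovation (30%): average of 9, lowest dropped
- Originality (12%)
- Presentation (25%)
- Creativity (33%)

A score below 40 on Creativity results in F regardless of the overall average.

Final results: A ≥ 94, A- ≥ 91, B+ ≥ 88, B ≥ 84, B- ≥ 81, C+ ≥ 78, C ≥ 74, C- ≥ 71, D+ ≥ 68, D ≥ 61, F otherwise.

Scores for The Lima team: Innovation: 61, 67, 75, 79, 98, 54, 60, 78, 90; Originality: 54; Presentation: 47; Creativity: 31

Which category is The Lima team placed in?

Innovation: drop 54 → average of remaining 8 = 608/8 = 76
Creativity score 31 < 40: minimum not met.
Weighted total:
  Innovation 76 × 0.3 = 22.8
  Originality 54 × 0.12 = 6.48
  Presentation 47 × 0.25 = 11.75
  Creativity 31 × 0.33 = 10.23
Sum = 51.26
Because the Creativity minimum was not met, the result is F.

F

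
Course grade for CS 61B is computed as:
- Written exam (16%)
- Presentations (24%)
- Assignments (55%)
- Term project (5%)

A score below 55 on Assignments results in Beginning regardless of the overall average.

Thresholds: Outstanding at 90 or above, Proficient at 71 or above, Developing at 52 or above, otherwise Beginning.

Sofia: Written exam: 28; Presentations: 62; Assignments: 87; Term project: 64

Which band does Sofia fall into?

Developing

Assignments score 87 ≥ 55: minimum met.
Weighted total:
  Written exam 28 × 0.16 = 4.48
  Presentations 62 × 0.24 = 14.88
  Assignments 87 × 0.55 = 47.85
  Term project 64 × 0.05 = 3.2
Sum = 70.41
70.41 is ≥ 52 and < 71 → Developing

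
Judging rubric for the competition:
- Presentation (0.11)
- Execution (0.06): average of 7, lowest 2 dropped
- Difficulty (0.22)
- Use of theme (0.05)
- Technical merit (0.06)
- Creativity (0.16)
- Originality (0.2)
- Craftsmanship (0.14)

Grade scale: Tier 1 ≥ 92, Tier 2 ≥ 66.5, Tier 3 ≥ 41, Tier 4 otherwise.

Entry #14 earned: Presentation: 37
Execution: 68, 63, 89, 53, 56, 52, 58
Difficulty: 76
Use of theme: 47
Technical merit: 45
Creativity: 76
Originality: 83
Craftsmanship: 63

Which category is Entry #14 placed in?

Execution: drop 52, 53 → average of remaining 5 = 334/5 = 66.8
Weighted total:
  Presentation 37 × 0.11 = 4.07
  Execution 66.8 × 0.06 = 4.008
  Difficulty 76 × 0.22 = 16.72
  Use of theme 47 × 0.05 = 2.35
  Technical merit 45 × 0.06 = 2.7
  Creativity 76 × 0.16 = 12.16
  Originality 83 × 0.2 = 16.6
  Craftsmanship 63 × 0.14 = 8.82
Sum = 67.428
67.428 is ≥ 66.5 and < 92 → Tier 2

Tier 2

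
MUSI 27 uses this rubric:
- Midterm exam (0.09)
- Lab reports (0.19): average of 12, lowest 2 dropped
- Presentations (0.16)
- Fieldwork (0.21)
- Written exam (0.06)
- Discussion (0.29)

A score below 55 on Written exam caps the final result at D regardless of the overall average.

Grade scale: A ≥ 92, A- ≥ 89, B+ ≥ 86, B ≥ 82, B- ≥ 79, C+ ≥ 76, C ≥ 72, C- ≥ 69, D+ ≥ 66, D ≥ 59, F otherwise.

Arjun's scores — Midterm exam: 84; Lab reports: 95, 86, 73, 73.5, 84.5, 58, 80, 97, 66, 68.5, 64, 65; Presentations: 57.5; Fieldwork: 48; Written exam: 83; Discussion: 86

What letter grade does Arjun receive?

C-

Lab reports: drop 58, 64 → average of remaining 10 = 788.5/10 = 78.85
Written exam score 83 ≥ 55: minimum met.
Weighted total:
  Midterm exam 84 × 0.09 = 7.56
  Lab reports 78.85 × 0.19 = 14.9815
  Presentations 57.5 × 0.16 = 9.2
  Fieldwork 48 × 0.21 = 10.08
  Written exam 83 × 0.06 = 4.98
  Discussion 86 × 0.29 = 24.94
Sum = 71.7415
71.7415 is ≥ 69 and < 72 → C-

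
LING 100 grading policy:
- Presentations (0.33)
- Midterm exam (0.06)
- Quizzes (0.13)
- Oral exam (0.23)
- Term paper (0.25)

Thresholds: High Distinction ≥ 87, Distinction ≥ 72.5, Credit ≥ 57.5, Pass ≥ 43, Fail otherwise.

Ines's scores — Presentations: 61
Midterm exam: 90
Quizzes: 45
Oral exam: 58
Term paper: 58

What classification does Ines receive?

Weighted total:
  Presentations 61 × 0.33 = 20.13
  Midterm exam 90 × 0.06 = 5.4
  Quizzes 45 × 0.13 = 5.85
  Oral exam 58 × 0.23 = 13.34
  Term paper 58 × 0.25 = 14.5
Sum = 59.22
59.22 is ≥ 57.5 and < 72.5 → Credit

Credit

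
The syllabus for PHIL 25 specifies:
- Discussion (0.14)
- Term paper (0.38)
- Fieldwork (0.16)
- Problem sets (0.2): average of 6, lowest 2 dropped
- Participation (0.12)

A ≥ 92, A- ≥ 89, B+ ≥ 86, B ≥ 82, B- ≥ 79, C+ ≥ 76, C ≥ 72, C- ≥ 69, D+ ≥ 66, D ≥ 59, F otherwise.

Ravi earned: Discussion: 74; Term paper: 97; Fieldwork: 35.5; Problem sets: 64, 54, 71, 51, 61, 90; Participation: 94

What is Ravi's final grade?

Problem sets: drop 51, 54 → average of remaining 4 = 286/4 = 71.5
Weighted total:
  Discussion 74 × 0.14 = 10.36
  Term paper 97 × 0.38 = 36.86
  Fieldwork 35.5 × 0.16 = 5.68
  Problem sets 71.5 × 0.2 = 14.3
  Participation 94 × 0.12 = 11.28
Sum = 78.48
78.48 is ≥ 76 and < 79 → C+

C+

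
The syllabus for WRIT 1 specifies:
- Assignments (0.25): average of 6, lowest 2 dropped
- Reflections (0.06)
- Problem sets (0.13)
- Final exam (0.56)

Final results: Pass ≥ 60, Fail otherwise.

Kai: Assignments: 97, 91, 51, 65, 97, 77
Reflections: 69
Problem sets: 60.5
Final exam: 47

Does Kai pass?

Pass

Assignments: drop 51, 65 → average of remaining 4 = 362/4 = 90.5
Weighted total:
  Assignments 90.5 × 0.25 = 22.625
  Reflections 69 × 0.06 = 4.14
  Problem sets 60.5 × 0.13 = 7.865
  Final exam 47 × 0.56 = 26.32
Sum = 60.95
60.95 ≥ 60 → Pass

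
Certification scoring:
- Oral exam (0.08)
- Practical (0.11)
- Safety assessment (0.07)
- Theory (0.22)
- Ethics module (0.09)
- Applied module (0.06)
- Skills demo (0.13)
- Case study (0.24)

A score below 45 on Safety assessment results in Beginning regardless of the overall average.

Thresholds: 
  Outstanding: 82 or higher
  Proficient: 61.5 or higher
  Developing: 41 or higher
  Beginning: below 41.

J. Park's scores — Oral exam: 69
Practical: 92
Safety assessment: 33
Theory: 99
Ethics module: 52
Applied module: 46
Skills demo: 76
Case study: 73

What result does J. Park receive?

Beginning

Safety assessment score 33 < 45: minimum not met.
Weighted total:
  Oral exam 69 × 0.08 = 5.52
  Practical 92 × 0.11 = 10.12
  Safety assessment 33 × 0.07 = 2.31
  Theory 99 × 0.22 = 21.78
  Ethics module 52 × 0.09 = 4.68
  Applied module 46 × 0.06 = 2.76
  Skills demo 76 × 0.13 = 9.88
  Case study 73 × 0.24 = 17.52
Sum = 74.57
Because the Safety assessment minimum was not met, the result is Beginning.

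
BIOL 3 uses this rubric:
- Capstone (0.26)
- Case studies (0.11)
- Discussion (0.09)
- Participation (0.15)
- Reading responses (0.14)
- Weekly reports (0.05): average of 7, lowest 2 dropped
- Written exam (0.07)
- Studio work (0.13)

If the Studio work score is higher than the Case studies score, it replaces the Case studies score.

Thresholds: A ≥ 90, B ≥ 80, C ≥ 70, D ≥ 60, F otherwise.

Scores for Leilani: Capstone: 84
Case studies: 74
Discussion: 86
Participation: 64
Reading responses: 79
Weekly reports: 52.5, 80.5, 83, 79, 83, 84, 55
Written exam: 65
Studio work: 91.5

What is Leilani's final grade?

B

Weekly reports: drop 52.5, 55 → average of remaining 5 = 409.5/5 = 81.9
Studio work (91.5) > Case studies (74), so Case studies counts as 91.5.
Weighted total:
  Capstone 84 × 0.26 = 21.84
  Case studies 91.5 × 0.11 = 10.065
  Discussion 86 × 0.09 = 7.74
  Participation 64 × 0.15 = 9.6
  Reading responses 79 × 0.14 = 11.06
  Weekly reports 81.9 × 0.05 = 4.095
  Written exam 65 × 0.07 = 4.55
  Studio work 91.5 × 0.13 = 11.895
Sum = 80.845
80.845 is ≥ 80 and < 90 → B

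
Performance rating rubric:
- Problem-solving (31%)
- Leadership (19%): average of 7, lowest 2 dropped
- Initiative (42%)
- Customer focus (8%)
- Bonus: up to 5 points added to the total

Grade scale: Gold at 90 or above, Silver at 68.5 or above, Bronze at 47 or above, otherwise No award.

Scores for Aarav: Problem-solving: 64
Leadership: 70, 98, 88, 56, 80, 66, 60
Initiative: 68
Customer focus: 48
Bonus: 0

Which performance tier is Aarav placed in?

Leadership: drop 56, 60 → average of remaining 5 = 402/5 = 80.4
Weighted total:
  Problem-solving 64 × 0.31 = 19.84
  Leadership 80.4 × 0.19 = 15.276
  Initiative 68 × 0.42 = 28.56
  Customer focus 48 × 0.08 = 3.84
Sum = 67.516
Bonus: 67.516 + 0 = 67.516
67.516 is ≥ 47 and < 68.5 → Bronze

Bronze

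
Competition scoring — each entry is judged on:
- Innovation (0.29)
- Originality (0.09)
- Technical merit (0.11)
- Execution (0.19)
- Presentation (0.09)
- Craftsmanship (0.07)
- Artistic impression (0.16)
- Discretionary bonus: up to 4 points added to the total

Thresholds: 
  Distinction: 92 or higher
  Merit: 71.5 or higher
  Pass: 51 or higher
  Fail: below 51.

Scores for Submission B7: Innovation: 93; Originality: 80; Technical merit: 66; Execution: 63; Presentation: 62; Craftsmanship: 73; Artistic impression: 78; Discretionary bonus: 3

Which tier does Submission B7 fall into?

Merit

Weighted total:
  Innovation 93 × 0.29 = 26.97
  Originality 80 × 0.09 = 7.2
  Technical merit 66 × 0.11 = 7.26
  Execution 63 × 0.19 = 11.97
  Presentation 62 × 0.09 = 5.58
  Craftsmanship 73 × 0.07 = 5.11
  Artistic impression 78 × 0.16 = 12.48
Sum = 76.57
Discretionary bonus: 76.57 + 3 = 79.57
79.57 is ≥ 71.5 and < 92 → Merit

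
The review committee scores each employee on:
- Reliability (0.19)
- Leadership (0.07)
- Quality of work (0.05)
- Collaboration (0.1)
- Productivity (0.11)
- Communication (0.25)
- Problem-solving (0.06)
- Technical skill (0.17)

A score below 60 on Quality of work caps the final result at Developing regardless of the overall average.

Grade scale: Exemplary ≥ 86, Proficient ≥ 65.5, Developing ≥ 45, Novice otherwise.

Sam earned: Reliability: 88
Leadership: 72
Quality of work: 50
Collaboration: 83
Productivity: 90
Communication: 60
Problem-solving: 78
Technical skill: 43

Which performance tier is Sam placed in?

Quality of work score 50 < 60: minimum not met.
Weighted total:
  Reliability 88 × 0.19 = 16.72
  Leadership 72 × 0.07 = 5.04
  Quality of work 50 × 0.05 = 2.5
  Collaboration 83 × 0.1 = 8.3
  Productivity 90 × 0.11 = 9.9
  Communication 60 × 0.25 = 15
  Problem-solving 78 × 0.06 = 4.68
  Technical skill 43 × 0.17 = 7.31
Sum = 69.45
69.45 would be Proficient; cap at Developing applies → Developing.

Developing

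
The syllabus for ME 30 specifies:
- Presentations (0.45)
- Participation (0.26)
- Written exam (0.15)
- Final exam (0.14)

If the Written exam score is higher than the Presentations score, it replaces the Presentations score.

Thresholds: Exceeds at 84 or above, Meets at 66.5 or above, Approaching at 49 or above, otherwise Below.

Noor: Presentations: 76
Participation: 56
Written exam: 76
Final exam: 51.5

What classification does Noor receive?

Written exam (76) ≤ Presentations (76), so Presentations stays at 76.
Weighted total:
  Presentations 76 × 0.45 = 34.2
  Participation 56 × 0.26 = 14.56
  Written exam 76 × 0.15 = 11.4
  Final exam 51.5 × 0.14 = 7.21
Sum = 67.37
67.37 is ≥ 66.5 and < 84 → Meets

Meets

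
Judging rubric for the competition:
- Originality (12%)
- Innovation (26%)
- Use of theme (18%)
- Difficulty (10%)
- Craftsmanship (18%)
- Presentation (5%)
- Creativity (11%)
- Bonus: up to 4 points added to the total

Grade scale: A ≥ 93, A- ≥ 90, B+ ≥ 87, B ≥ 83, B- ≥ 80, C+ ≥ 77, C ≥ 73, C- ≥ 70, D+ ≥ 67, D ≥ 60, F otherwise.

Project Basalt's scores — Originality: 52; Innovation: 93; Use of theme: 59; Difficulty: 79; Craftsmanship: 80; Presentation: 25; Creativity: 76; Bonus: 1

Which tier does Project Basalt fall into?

Weighted total:
  Originality 52 × 0.12 = 6.24
  Innovation 93 × 0.26 = 24.18
  Use of theme 59 × 0.18 = 10.62
  Difficulty 79 × 0.1 = 7.9
  Craftsmanship 80 × 0.18 = 14.4
  Presentation 25 × 0.05 = 1.25
  Creativity 76 × 0.11 = 8.36
Sum = 72.95
Bonus: 72.95 + 1 = 73.95
73.95 is ≥ 73 and < 77 → C

C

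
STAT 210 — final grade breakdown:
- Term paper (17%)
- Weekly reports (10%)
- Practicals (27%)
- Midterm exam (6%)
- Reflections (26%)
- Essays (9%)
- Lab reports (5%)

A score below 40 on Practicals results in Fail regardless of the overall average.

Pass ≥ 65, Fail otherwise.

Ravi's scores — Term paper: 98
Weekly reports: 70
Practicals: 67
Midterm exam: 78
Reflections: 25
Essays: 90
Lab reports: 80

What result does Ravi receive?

Pass

Practicals score 67 ≥ 40: minimum met.
Weighted total:
  Term paper 98 × 0.17 = 16.66
  Weekly reports 70 × 0.1 = 7
  Practicals 67 × 0.27 = 18.09
  Midterm exam 78 × 0.06 = 4.68
  Reflections 25 × 0.26 = 6.5
  Essays 90 × 0.09 = 8.1
  Lab reports 80 × 0.05 = 4
Sum = 65.03
65.03 ≥ 65 → Pass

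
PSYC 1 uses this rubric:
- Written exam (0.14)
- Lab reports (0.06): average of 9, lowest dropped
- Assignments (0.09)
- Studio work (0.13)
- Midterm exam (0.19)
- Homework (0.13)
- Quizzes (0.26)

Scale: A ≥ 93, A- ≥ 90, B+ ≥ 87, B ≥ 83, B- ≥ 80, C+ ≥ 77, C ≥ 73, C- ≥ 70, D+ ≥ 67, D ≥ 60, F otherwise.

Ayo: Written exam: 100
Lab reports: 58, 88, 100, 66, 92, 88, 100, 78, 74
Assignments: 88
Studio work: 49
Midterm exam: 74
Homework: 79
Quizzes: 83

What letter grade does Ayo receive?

C+

Lab reports: drop 58 → average of remaining 8 = 686/8 = 85.75
Weighted total:
  Written exam 100 × 0.14 = 14
  Lab reports 85.75 × 0.06 = 5.145
  Assignments 88 × 0.09 = 7.92
  Studio work 49 × 0.13 = 6.37
  Midterm exam 74 × 0.19 = 14.06
  Homework 79 × 0.13 = 10.27
  Quizzes 83 × 0.26 = 21.58
Sum = 79.345
79.345 is ≥ 77 and < 80 → C+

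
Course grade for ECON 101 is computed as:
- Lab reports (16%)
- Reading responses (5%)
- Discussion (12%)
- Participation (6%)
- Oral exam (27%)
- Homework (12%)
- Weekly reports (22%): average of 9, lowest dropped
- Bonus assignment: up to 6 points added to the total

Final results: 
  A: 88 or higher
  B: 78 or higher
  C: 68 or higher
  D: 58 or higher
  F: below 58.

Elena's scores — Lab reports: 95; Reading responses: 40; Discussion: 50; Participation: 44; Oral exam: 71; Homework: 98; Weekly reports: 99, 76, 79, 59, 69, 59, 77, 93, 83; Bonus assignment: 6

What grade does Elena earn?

B

Weekly reports: drop 59 → average of remaining 8 = 635/8 = 79.375
Weighted total:
  Lab reports 95 × 0.16 = 15.2
  Reading responses 40 × 0.05 = 2
  Discussion 50 × 0.12 = 6
  Participation 44 × 0.06 = 2.64
  Oral exam 71 × 0.27 = 19.17
  Homework 98 × 0.12 = 11.76
  Weekly reports 79.375 × 0.22 = 17.4625
Sum = 74.2325
Bonus assignment: 74.2325 + 6 = 80.2325
80.2325 is ≥ 78 and < 88 → B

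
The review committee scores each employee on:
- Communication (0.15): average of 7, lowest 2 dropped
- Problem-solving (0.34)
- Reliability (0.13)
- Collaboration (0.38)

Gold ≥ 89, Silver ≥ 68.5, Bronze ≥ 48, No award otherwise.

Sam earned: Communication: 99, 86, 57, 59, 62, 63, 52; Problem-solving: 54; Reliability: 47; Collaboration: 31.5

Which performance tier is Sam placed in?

Communication: drop 52, 57 → average of remaining 5 = 369/5 = 73.8
Weighted total:
  Communication 73.8 × 0.15 = 11.07
  Problem-solving 54 × 0.34 = 18.36
  Reliability 47 × 0.13 = 6.11
  Collaboration 31.5 × 0.38 = 11.97
Sum = 47.51
47.51 < 48 → No award

No award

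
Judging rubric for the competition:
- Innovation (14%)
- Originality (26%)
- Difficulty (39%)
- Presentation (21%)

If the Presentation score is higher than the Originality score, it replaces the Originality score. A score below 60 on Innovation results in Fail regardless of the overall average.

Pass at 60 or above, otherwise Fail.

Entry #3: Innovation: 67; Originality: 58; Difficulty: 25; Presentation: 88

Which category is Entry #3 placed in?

Pass

Presentation (88) > Originality (58), so Originality counts as 88.
Innovation score 67 ≥ 60: minimum met.
Weighted total:
  Innovation 67 × 0.14 = 9.38
  Originality 88 × 0.26 = 22.88
  Difficulty 25 × 0.39 = 9.75
  Presentation 88 × 0.21 = 18.48
Sum = 60.49
60.49 ≥ 60 → Pass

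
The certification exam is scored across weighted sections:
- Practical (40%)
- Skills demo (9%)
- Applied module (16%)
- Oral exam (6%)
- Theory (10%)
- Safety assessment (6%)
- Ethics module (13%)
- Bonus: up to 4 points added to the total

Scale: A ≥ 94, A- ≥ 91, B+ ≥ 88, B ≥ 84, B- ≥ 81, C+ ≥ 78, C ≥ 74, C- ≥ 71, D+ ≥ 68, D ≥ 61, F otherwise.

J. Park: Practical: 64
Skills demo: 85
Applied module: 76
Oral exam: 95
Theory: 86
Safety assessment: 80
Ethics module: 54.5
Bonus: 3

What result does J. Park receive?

C

Weighted total:
  Practical 64 × 0.4 = 25.6
  Skills demo 85 × 0.09 = 7.65
  Applied module 76 × 0.16 = 12.16
  Oral exam 95 × 0.06 = 5.7
  Theory 86 × 0.1 = 8.6
  Safety assessment 80 × 0.06 = 4.8
  Ethics module 54.5 × 0.13 = 7.085
Sum = 71.595
Bonus: 71.595 + 3 = 74.595
74.595 is ≥ 74 and < 78 → C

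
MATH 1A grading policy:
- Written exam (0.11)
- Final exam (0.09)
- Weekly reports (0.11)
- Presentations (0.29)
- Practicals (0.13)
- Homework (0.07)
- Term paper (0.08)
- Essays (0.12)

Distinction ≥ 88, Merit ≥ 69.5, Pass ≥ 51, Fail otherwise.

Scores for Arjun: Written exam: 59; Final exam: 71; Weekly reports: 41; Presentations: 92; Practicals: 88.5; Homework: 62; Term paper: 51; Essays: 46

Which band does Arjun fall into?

Weighted total:
  Written exam 59 × 0.11 = 6.49
  Final exam 71 × 0.09 = 6.39
  Weekly reports 41 × 0.11 = 4.51
  Presentations 92 × 0.29 = 26.68
  Practicals 88.5 × 0.13 = 11.505
  Homework 62 × 0.07 = 4.34
  Term paper 51 × 0.08 = 4.08
  Essays 46 × 0.12 = 5.52
Sum = 69.515
69.515 is ≥ 69.5 and < 88 → Merit

Merit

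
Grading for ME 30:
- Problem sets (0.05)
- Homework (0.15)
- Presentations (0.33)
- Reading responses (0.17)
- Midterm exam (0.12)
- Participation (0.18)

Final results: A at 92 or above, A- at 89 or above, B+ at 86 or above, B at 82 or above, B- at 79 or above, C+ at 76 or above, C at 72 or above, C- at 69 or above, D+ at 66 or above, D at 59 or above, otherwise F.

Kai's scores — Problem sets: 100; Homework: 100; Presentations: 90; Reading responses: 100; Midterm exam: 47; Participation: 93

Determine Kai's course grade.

Weighted total:
  Problem sets 100 × 0.05 = 5
  Homework 100 × 0.15 = 15
  Presentations 90 × 0.33 = 29.7
  Reading responses 100 × 0.17 = 17
  Midterm exam 47 × 0.12 = 5.64
  Participation 93 × 0.18 = 16.74
Sum = 89.08
89.08 is ≥ 89 and < 92 → A-

A-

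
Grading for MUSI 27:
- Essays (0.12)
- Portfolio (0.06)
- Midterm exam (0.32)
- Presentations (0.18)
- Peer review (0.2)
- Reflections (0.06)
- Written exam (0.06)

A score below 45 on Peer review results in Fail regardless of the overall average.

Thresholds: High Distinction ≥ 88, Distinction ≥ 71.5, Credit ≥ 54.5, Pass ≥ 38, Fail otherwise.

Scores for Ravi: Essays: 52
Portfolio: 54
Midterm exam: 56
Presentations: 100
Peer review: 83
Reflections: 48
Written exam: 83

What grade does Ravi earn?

Peer review score 83 ≥ 45: minimum met.
Weighted total:
  Essays 52 × 0.12 = 6.24
  Portfolio 54 × 0.06 = 3.24
  Midterm exam 56 × 0.32 = 17.92
  Presentations 100 × 0.18 = 18
  Peer review 83 × 0.2 = 16.6
  Reflections 48 × 0.06 = 2.88
  Written exam 83 × 0.06 = 4.98
Sum = 69.86
69.86 is ≥ 54.5 and < 71.5 → Credit

Credit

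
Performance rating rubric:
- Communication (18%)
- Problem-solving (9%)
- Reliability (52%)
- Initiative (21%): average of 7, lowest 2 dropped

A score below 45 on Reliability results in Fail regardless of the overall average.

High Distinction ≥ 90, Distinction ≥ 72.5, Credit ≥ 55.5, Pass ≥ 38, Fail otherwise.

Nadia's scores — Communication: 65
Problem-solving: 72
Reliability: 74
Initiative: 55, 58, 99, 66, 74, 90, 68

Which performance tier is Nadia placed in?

Distinction

Initiative: drop 55, 58 → average of remaining 5 = 397/5 = 79.4
Reliability score 74 ≥ 45: minimum met.
Weighted total:
  Communication 65 × 0.18 = 11.7
  Problem-solving 72 × 0.09 = 6.48
  Reliability 74 × 0.52 = 38.48
  Initiative 79.4 × 0.21 = 16.674
Sum = 73.334
73.334 is ≥ 72.5 and < 90 → Distinction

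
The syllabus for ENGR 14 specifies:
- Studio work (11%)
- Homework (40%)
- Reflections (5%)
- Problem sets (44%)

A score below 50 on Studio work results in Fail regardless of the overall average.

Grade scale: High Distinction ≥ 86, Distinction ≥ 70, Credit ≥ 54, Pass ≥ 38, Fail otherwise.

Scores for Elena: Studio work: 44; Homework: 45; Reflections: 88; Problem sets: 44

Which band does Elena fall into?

Fail

Studio work score 44 < 50: minimum not met.
Weighted total:
  Studio work 44 × 0.11 = 4.84
  Homework 45 × 0.4 = 18
  Reflections 88 × 0.05 = 4.4
  Problem sets 44 × 0.44 = 19.36
Sum = 46.6
Because the Studio work minimum was not met, the result is Fail.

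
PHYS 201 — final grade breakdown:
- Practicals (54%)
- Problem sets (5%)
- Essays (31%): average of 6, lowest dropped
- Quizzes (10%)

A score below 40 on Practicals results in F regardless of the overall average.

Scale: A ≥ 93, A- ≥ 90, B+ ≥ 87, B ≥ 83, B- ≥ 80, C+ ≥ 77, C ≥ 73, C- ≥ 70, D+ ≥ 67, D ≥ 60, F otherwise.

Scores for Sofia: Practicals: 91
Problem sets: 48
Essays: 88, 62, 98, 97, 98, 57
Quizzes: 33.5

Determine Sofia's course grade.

Essays: drop 57 → average of remaining 5 = 443/5 = 88.6
Practicals score 91 ≥ 40: minimum met.
Weighted total:
  Practicals 91 × 0.54 = 49.14
  Problem sets 48 × 0.05 = 2.4
  Essays 88.6 × 0.31 = 27.466
  Quizzes 33.5 × 0.1 = 3.35
Sum = 82.356
82.356 is ≥ 80 and < 83 → B-

B-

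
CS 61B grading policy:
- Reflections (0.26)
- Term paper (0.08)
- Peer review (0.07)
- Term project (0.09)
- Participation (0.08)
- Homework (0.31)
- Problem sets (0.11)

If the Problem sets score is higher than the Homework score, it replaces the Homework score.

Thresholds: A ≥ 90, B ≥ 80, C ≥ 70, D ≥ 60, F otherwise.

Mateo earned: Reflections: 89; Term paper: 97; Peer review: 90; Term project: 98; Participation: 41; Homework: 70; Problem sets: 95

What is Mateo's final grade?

B

Problem sets (95) > Homework (70), so Homework counts as 95.
Weighted total:
  Reflections 89 × 0.26 = 23.14
  Term paper 97 × 0.08 = 7.76
  Peer review 90 × 0.07 = 6.3
  Term project 98 × 0.09 = 8.82
  Participation 41 × 0.08 = 3.28
  Homework 95 × 0.31 = 29.45
  Problem sets 95 × 0.11 = 10.45
Sum = 89.2
89.2 is ≥ 80 and < 90 → B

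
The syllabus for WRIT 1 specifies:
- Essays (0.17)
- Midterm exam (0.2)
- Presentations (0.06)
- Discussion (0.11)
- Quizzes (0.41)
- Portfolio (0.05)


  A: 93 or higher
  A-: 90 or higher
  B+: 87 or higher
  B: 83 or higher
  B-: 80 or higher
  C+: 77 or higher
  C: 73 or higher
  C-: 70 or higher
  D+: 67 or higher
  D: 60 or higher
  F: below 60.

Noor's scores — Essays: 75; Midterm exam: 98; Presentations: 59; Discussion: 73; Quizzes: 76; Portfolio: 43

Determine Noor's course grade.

C+

Weighted total:
  Essays 75 × 0.17 = 12.75
  Midterm exam 98 × 0.2 = 19.6
  Presentations 59 × 0.06 = 3.54
  Discussion 73 × 0.11 = 8.03
  Quizzes 76 × 0.41 = 31.16
  Portfolio 43 × 0.05 = 2.15
Sum = 77.23
77.23 is ≥ 77 and < 80 → C+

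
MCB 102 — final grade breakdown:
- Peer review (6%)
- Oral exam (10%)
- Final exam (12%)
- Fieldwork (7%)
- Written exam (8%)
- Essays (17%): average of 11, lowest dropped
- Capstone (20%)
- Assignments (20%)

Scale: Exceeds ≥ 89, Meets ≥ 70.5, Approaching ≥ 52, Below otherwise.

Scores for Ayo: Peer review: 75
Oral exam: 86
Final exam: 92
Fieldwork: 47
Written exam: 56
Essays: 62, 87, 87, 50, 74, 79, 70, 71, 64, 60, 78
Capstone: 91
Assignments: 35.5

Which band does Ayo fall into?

Approaching

Essays: drop 50 → average of remaining 10 = 732/10 = 73.2
Weighted total:
  Peer review 75 × 0.06 = 4.5
  Oral exam 86 × 0.1 = 8.6
  Final exam 92 × 0.12 = 11.04
  Fieldwork 47 × 0.07 = 3.29
  Written exam 56 × 0.08 = 4.48
  Essays 73.2 × 0.17 = 12.444
  Capstone 91 × 0.2 = 18.2
  Assignments 35.5 × 0.2 = 7.1
Sum = 69.654
69.654 is ≥ 52 and < 70.5 → Approaching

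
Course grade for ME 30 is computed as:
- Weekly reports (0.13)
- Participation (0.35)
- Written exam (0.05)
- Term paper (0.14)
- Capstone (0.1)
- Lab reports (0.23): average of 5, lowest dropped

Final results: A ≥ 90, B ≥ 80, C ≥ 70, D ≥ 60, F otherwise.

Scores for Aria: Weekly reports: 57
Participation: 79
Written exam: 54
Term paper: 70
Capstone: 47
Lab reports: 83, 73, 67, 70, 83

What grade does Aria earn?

C

Lab reports: drop 67 → average of remaining 4 = 309/4 = 77.25
Weighted total:
  Weekly reports 57 × 0.13 = 7.41
  Participation 79 × 0.35 = 27.65
  Written exam 54 × 0.05 = 2.7
  Term paper 70 × 0.14 = 9.8
  Capstone 47 × 0.1 = 4.7
  Lab reports 77.25 × 0.23 = 17.7675
Sum = 70.0275
70.0275 is ≥ 70 and < 80 → C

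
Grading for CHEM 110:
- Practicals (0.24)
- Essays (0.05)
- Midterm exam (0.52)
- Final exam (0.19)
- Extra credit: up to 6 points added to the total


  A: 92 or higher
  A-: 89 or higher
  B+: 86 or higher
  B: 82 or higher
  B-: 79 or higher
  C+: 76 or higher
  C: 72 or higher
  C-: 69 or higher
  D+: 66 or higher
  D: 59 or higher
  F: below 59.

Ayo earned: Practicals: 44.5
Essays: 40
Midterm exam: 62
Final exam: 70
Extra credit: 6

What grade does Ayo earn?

D

Weighted total:
  Practicals 44.5 × 0.24 = 10.68
  Essays 40 × 0.05 = 2
  Midterm exam 62 × 0.52 = 32.24
  Final exam 70 × 0.19 = 13.3
Sum = 58.22
Extra credit: 58.22 + 6 = 64.22
64.22 is ≥ 59 and < 66 → D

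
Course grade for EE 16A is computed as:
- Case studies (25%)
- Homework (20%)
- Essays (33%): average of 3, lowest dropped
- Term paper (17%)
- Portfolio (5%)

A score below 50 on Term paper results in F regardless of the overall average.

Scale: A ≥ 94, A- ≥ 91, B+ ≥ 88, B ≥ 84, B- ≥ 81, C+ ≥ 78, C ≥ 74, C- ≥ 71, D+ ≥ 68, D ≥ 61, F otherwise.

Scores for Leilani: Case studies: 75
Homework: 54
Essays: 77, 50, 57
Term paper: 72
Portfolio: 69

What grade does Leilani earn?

D

Essays: drop 50 → average of remaining 2 = 134/2 = 67
Term paper score 72 ≥ 50: minimum met.
Weighted total:
  Case studies 75 × 0.25 = 18.75
  Homework 54 × 0.2 = 10.8
  Essays 67 × 0.33 = 22.11
  Term paper 72 × 0.17 = 12.24
  Portfolio 69 × 0.05 = 3.45
Sum = 67.35
67.35 is ≥ 61 and < 68 → D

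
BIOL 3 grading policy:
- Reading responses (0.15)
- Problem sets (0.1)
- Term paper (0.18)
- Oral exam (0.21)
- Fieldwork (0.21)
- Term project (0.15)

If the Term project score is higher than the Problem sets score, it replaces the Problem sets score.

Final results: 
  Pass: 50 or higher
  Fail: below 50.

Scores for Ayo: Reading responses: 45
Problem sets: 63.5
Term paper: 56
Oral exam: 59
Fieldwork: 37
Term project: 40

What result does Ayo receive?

Term project (40) ≤ Problem sets (63.5), so Problem sets stays at 63.5.
Weighted total:
  Reading responses 45 × 0.15 = 6.75
  Problem sets 63.5 × 0.1 = 6.35
  Term paper 56 × 0.18 = 10.08
  Oral exam 59 × 0.21 = 12.39
  Fieldwork 37 × 0.21 = 7.77
  Term project 40 × 0.15 = 6
Sum = 49.34
49.34 < 50 → Fail

Fail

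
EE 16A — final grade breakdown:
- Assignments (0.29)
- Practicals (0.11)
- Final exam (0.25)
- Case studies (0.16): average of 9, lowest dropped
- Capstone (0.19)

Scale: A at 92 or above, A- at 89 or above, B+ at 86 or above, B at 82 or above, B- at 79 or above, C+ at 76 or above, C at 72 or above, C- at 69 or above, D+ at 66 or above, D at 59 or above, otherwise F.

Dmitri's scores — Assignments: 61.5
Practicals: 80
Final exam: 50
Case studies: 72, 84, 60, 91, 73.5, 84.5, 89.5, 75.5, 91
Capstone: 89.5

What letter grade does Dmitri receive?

C-

Case studies: drop 60 → average of remaining 8 = 661/8 = 82.625
Weighted total:
  Assignments 61.5 × 0.29 = 17.835
  Practicals 80 × 0.11 = 8.8
  Final exam 50 × 0.25 = 12.5
  Case studies 82.625 × 0.16 = 13.22
  Capstone 89.5 × 0.19 = 17.005
Sum = 69.36
69.36 is ≥ 69 and < 72 → C-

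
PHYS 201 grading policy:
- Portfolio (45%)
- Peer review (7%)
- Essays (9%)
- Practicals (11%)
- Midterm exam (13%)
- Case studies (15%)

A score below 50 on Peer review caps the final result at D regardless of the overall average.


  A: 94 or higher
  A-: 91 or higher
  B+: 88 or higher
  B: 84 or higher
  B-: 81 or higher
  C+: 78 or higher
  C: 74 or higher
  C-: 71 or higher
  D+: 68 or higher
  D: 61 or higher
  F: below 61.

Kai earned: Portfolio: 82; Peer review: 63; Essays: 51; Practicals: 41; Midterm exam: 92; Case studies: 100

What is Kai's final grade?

C

Peer review score 63 ≥ 50: minimum met.
Weighted total:
  Portfolio 82 × 0.45 = 36.9
  Peer review 63 × 0.07 = 4.41
  Essays 51 × 0.09 = 4.59
  Practicals 41 × 0.11 = 4.51
  Midterm exam 92 × 0.13 = 11.96
  Case studies 100 × 0.15 = 15
Sum = 77.37
77.37 is ≥ 74 and < 78 → C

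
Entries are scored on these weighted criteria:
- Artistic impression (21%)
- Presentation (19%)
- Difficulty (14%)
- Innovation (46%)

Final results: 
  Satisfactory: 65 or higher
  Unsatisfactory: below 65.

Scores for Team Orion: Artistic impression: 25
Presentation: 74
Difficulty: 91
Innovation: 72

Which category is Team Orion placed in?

Satisfactory

Weighted total:
  Artistic impression 25 × 0.21 = 5.25
  Presentation 74 × 0.19 = 14.06
  Difficulty 91 × 0.14 = 12.74
  Innovation 72 × 0.46 = 33.12
Sum = 65.17
65.17 ≥ 65 → Satisfactory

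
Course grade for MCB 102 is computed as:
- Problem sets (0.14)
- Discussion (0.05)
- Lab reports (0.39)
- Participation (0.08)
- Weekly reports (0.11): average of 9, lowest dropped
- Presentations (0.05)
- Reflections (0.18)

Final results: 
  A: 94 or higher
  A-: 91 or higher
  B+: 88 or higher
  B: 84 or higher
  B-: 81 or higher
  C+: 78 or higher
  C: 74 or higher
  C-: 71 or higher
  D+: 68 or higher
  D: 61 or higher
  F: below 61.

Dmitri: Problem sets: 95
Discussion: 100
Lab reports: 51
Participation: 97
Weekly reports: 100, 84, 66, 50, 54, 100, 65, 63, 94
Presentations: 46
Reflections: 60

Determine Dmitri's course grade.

Weekly reports: drop 50 → average of remaining 8 = 626/8 = 78.25
Weighted total:
  Problem sets 95 × 0.14 = 13.3
  Discussion 100 × 0.05 = 5
  Lab reports 51 × 0.39 = 19.89
  Participation 97 × 0.08 = 7.76
  Weekly reports 78.25 × 0.11 = 8.6075
  Presentations 46 × 0.05 = 2.3
  Reflections 60 × 0.18 = 10.8
Sum = 67.6575
67.6575 is ≥ 61 and < 68 → D

D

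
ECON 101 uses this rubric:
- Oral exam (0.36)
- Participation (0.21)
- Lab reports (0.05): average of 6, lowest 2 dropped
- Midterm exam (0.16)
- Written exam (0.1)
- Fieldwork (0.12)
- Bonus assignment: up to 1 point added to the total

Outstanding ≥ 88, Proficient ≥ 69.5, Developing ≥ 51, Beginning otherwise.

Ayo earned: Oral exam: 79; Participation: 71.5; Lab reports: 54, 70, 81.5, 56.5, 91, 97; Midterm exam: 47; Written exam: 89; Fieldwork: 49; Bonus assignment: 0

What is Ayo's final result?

Lab reports: drop 54, 56.5 → average of remaining 4 = 339.5/4 = 84.875
Weighted total:
  Oral exam 79 × 0.36 = 28.44
  Participation 71.5 × 0.21 = 15.015
  Lab reports 84.875 × 0.05 = 4.24375
  Midterm exam 47 × 0.16 = 7.52
  Written exam 89 × 0.1 = 8.9
  Fieldwork 49 × 0.12 = 5.88
Sum = 69.99875
Bonus assignment: 69.99875 + 0 = 69.99875
69.99875 is ≥ 69.5 and < 88 → Proficient

Proficient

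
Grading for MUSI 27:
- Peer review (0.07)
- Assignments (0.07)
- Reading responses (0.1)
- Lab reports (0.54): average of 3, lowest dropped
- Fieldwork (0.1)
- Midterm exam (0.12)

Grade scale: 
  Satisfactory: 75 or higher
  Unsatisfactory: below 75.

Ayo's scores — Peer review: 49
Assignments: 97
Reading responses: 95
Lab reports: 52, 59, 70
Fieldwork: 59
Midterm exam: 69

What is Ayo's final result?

Unsatisfactory

Lab reports: drop 52 → average of remaining 2 = 129/2 = 64.5
Weighted total:
  Peer review 49 × 0.07 = 3.43
  Assignments 97 × 0.07 = 6.79
  Reading responses 95 × 0.1 = 9.5
  Lab reports 64.5 × 0.54 = 34.83
  Fieldwork 59 × 0.1 = 5.9
  Midterm exam 69 × 0.12 = 8.28
Sum = 68.73
68.73 < 75 → Unsatisfactory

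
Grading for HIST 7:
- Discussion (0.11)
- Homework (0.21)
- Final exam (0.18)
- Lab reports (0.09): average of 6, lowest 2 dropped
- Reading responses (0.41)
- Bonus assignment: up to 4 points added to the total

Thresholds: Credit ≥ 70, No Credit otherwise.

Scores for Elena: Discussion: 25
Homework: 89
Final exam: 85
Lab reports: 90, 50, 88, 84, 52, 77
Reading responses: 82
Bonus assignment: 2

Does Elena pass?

Lab reports: drop 50, 52 → average of remaining 4 = 339/4 = 84.75
Weighted total:
  Discussion 25 × 0.11 = 2.75
  Homework 89 × 0.21 = 18.69
  Final exam 85 × 0.18 = 15.3
  Lab reports 84.75 × 0.09 = 7.6275
  Reading responses 82 × 0.41 = 33.62
Sum = 77.9875
Bonus assignment: 77.9875 + 2 = 79.9875
79.9875 ≥ 70 → Credit

Credit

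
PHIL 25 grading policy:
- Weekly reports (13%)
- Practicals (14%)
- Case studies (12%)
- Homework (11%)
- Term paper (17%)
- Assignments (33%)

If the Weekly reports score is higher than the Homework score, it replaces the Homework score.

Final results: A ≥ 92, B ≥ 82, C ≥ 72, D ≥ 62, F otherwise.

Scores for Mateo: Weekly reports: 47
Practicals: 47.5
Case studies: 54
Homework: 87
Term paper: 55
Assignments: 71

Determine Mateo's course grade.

Weekly reports (47) ≤ Homework (87), so Homework stays at 87.
Weighted total:
  Weekly reports 47 × 0.13 = 6.11
  Practicals 47.5 × 0.14 = 6.65
  Case studies 54 × 0.12 = 6.48
  Homework 87 × 0.11 = 9.57
  Term paper 55 × 0.17 = 9.35
  Assignments 71 × 0.33 = 23.43
Sum = 61.59
61.59 < 62 → F

F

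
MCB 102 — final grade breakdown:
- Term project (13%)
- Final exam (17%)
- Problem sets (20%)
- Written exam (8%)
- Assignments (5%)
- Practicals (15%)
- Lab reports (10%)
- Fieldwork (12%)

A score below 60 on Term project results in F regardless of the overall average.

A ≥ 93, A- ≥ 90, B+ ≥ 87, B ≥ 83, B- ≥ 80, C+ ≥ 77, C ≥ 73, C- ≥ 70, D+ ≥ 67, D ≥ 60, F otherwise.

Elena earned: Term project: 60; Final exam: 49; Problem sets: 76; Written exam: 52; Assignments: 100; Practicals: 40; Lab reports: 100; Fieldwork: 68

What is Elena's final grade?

D

Term project score 60 ≥ 60: minimum met.
Weighted total:
  Term project 60 × 0.13 = 7.8
  Final exam 49 × 0.17 = 8.33
  Problem sets 76 × 0.2 = 15.2
  Written exam 52 × 0.08 = 4.16
  Assignments 100 × 0.05 = 5
  Practicals 40 × 0.15 = 6
  Lab reports 100 × 0.1 = 10
  Fieldwork 68 × 0.12 = 8.16
Sum = 64.65
64.65 is ≥ 60 and < 67 → D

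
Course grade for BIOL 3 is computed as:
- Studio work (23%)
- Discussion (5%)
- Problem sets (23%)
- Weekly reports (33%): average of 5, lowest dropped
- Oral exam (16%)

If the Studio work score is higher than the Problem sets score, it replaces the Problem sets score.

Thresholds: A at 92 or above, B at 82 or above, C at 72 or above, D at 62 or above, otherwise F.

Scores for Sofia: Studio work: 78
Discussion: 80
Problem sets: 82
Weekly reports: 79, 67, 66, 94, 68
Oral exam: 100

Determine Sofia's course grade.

Weekly reports: drop 66 → average of remaining 4 = 308/4 = 77
Studio work (78) ≤ Problem sets (82), so Problem sets stays at 82.
Weighted total:
  Studio work 78 × 0.23 = 17.94
  Discussion 80 × 0.05 = 4
  Problem sets 82 × 0.23 = 18.86
  Weekly reports 77 × 0.33 = 25.41
  Oral exam 100 × 0.16 = 16
Sum = 82.21
82.21 is ≥ 82 and < 92 → B

B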